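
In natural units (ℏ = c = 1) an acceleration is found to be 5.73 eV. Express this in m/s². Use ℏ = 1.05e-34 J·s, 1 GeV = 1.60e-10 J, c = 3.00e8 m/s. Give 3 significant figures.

Acceleration is [L]/[T]² = c·[E]/ℏ.
1 GeV → c/ℏ × (1 GeV in J) = 4.57e32 m/s².
Convert the energy scale: 5.73 eV = 5.73e-9 GeV.
Result: 5.73e-9 × 4.57e32 = 2.62e24 m/s².

2.62e24 m/s²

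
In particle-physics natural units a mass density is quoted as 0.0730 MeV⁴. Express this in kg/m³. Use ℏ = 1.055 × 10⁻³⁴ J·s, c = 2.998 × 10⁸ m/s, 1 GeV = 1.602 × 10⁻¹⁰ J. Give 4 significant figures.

1.691 × 10⁷ kg/m³

Mass density is [E]/(c²[L]³) = [E]⁴/(ℏ³c⁵).
1 GeV⁴ → 1/(ℏ³c⁵) × (1 GeV in J)⁴ = 2.316 × 10²⁰ kg/m³.
Convert the energy scale: 0.0730 MeV⁴ = 7.30 × 10⁻¹⁴ GeV⁴.
Result: 7.30 × 10⁻¹⁴ × 2.316 × 10²⁰ = 1.691 × 10⁷ kg/m³.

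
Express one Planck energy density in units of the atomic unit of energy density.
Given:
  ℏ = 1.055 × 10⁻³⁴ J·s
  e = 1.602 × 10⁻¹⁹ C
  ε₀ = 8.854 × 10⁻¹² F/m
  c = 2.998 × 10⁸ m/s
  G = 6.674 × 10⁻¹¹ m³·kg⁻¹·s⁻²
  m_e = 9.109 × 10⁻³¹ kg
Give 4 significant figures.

1.581 × 10¹⁰⁰

Planck energy density: u_P = c⁷/(ℏG²) = 4.632 × 10¹¹³ J/m³
atomic unit of energy density: u_au = E_h/a₀³ = m_e⁴e¹⁰/((4πε₀)⁵ℏ⁸) = 2.929 × 10¹³ J/m³
ratio = 4.632 × 10¹¹³ / 2.929 × 10¹³ = 1.581 × 10¹⁰⁰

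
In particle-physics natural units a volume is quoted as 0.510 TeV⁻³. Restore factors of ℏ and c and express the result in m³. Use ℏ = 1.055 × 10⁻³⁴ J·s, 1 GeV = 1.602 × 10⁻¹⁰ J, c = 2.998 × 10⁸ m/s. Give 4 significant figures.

Volume is [L]³ = [E]⁻³·(ℏc)³.
1 GeV⁻³ → (ℏc)³ × (1 GeV in J)⁻³ = 7.696 × 10⁻⁴⁸ m³.
Convert the energy scale: 0.510 TeV⁻³ = 5.10 × 10⁻¹⁰ GeV⁻³.
Result: 5.10 × 10⁻¹⁰ × 7.696 × 10⁻⁴⁸ = 3.925 × 10⁻⁵⁷ m³.

3.925 × 10⁻⁵⁷ m³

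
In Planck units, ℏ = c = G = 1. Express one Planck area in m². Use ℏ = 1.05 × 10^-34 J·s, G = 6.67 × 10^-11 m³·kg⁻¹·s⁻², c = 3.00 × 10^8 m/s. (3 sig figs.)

2.59 × 10^-70 m²

The unique combination of the constants set to 1 with dimensions of area is A_P = ℏG/c³.
  = 7.00 × 10^-45 / 2.70 × 10^25
  = 2.59 × 10^-70 m²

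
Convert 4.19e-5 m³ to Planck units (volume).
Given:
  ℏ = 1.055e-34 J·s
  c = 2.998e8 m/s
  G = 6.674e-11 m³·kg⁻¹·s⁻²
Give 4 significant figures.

Planck volume: V_P = (ℏG/c³)^(3/2) = 4.224e-105 m³.
4.19e-5 / 4.224e-105 = 9.920e99

9.920e99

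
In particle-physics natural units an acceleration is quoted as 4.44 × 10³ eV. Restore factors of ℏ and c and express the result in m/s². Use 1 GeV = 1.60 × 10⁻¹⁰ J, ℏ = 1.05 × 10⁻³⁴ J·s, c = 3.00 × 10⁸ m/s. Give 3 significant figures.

Acceleration is [L]/[T]² = c·[E]/ℏ.
1 GeV → c/ℏ × (1 GeV in J) = 4.57 × 10³² m/s².
Convert the energy scale: 4.44 × 10³ eV = 4.44 × 10⁻⁶ GeV.
Result: 4.44 × 10⁻⁶ × 4.57 × 10³² = 2.03 × 10²⁷ m/s².

2.03 × 10²⁷ m/s²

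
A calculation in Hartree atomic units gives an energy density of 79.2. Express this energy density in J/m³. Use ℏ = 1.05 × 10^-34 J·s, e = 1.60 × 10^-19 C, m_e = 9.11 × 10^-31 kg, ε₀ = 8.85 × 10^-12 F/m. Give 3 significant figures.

One atomic unit of energy density: u_au = E_h/a₀³ = m_e⁴e¹⁰/((4πε₀)⁵ℏ⁸) = 3.01 × 10^13 J/m³.
79.2 × 3.01 × 10^13 J/m³ = 2.39 × 10^15 J/m³

2.39 × 10^15 J/m³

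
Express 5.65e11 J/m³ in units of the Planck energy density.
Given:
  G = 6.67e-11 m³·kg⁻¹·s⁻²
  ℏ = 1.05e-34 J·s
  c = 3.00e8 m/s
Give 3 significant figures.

Planck energy density: u_P = c⁷/(ℏG²) = 4.68e113 J/m³.
5.65e11 / 4.68e113 = 1.21e-102

1.21e-102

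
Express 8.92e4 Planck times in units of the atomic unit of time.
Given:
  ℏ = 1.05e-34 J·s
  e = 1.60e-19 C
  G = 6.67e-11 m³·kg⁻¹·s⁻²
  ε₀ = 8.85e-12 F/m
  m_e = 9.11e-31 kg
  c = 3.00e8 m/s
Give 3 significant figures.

Planck time: t_P = √(ℏG/c⁵) = 5.37e-44 s
atomic unit of time: τ_au = (4πε₀)²ℏ³/(m_e e⁴) = 2.40e-17 s
8.92e4 × 5.37e-44 / 2.40e-17 = 2.00e-22

2.00e-22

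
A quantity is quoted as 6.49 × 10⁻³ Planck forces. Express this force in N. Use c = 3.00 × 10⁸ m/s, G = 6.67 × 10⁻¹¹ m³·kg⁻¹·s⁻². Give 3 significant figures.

7.88 × 10⁴¹ N

One Planck force: F_P = c⁴/G = 1.21 × 10⁴⁴ N.
6.49 × 10⁻³ × 1.21 × 10⁴⁴ N = 7.88 × 10⁴¹ N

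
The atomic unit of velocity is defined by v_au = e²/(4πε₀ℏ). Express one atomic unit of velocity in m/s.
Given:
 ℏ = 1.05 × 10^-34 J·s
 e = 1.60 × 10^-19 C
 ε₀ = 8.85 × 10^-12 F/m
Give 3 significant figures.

v_au = e²/(4πε₀ℏ)
  = 2.56 × 10^-38 / 1.17 × 10^-44
  = 2.19 × 10^6 m/s

2.19 × 10^6 m/s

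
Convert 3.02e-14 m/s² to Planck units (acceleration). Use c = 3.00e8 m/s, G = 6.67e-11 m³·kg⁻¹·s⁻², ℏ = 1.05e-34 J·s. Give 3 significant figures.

Planck acceleration: a_P = √(c⁷/(ℏG)) = 5.59e51 m/s².
3.02e-14 / 5.59e51 = 5.40e-66

5.40e-66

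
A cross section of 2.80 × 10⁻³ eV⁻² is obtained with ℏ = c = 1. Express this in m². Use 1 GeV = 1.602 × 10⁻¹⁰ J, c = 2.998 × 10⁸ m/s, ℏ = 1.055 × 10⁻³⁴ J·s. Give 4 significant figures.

1.091 × 10⁻¹⁶ m²

Area is [L]² = [E]⁻²·(ℏc)²; restore (ℏc)².
1 GeV⁻² → (ℏc)² × (1 GeV in J)⁻² = 3.898 × 10⁻³² m².
Convert the energy scale: 2.80 × 10⁻³ eV⁻² = 2.80 × 10¹⁵ GeV⁻².
Result: 2.80 × 10¹⁵ × 3.898 × 10⁻³² = 1.091 × 10⁻¹⁶ m².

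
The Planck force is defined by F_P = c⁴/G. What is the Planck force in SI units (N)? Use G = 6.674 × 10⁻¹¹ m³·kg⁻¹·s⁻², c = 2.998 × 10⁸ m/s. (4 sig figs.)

F_P = c⁴/G
  = 8.078 × 10³³ / 6.674 × 10⁻¹¹
  = 1.210 × 10⁴⁴ N

1.210 × 10⁴⁴ N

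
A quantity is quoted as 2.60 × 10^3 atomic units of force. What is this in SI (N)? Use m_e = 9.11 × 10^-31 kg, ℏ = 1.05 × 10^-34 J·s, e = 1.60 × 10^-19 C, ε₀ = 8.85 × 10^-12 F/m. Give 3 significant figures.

2.17 × 10^-4 N

One atomic unit of force: F_au = E_h/a₀ = m_e²e⁶/((4πε₀)³ℏ⁴) = 8.33 × 10^-8 N.
2.60 × 10^3 × 8.33 × 10^-8 N = 2.17 × 10^-4 N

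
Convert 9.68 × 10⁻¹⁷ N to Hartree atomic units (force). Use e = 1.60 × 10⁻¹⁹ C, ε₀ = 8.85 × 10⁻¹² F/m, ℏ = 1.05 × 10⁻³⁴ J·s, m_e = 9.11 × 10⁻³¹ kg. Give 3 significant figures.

atomic unit of force: F_au = E_h/a₀ = m_e²e⁶/((4πε₀)³ℏ⁴) = 8.33 × 10⁻⁸ N.
9.68 × 10⁻¹⁷ / 8.33 × 10⁻⁸ = 1.16 × 10⁻⁹

1.16 × 10⁻⁹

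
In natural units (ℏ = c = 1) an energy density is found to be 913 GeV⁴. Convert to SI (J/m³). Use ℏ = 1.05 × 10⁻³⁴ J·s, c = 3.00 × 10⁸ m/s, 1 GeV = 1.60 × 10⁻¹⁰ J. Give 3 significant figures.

1.91 × 10⁴⁰ J/m³

[E]/[L]³ = [E]⁴/(ℏc)³; restore (ℏc)⁻³.
1 GeV⁴ → 1/(ℏc)³ × (1 GeV in J)⁴ = 2.10 × 10³⁷ J/m³.
Result: 913 × 2.10 × 10³⁷ = 1.91 × 10⁴⁰ J/m³.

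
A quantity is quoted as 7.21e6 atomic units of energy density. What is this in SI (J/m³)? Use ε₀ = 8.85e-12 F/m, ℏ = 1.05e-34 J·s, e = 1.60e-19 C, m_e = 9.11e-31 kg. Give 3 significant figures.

One atomic unit of energy density: u_au = E_h/a₀³ = m_e⁴e¹⁰/((4πε₀)⁵ℏ⁸) = 3.01e13 J/m³.
7.21e6 × 3.01e13 J/m³ = 2.17e20 J/m³

2.17e20 J/m³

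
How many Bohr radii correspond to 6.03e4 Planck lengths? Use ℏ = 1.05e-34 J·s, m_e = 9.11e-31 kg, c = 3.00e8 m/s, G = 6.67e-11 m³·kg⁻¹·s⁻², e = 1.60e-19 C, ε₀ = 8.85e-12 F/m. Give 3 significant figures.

Planck length: ℓ_P = √(ℏG/c³) = 1.61e-35 m
Bohr radius: a₀ = 4πε₀ℏ²/(m_e e²) = 5.26e-11 m
6.03e4 × 1.61e-35 / 5.26e-11 = 1.85e-20

1.85e-20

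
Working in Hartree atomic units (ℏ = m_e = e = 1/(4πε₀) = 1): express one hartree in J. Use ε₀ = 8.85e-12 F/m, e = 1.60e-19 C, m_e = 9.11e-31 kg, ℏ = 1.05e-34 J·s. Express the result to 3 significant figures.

4.38e-18 J

From ℏ = m_e = e = 1/(4πε₀) = 1 the energy scale is E_h = m_e e⁴/(4πε₀ℏ)².
  = 5.97e-106 / 1.36e-88
  = 4.38e-18 J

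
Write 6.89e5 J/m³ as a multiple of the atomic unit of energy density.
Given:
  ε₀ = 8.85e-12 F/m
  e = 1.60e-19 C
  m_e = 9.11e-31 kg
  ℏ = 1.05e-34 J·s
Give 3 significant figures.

2.29e-8

atomic unit of energy density: u_au = E_h/a₀³ = m_e⁴e¹⁰/((4πε₀)⁵ℏ⁸) = 3.01e13 J/m³.
6.89e5 / 3.01e13 = 2.29e-8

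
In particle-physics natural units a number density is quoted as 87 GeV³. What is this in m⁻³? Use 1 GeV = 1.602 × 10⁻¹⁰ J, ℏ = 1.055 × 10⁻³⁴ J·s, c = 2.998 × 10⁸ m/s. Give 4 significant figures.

Number density is [L]⁻³ = [E]³/(ℏc)³.
1 GeV³ → 1/(ℏc)³ × (1 GeV in J)³ = 1.299 × 10⁴⁷ m⁻³.
Result: 87 × 1.299 × 10⁴⁷ = 1.130 × 10⁴⁹ m⁻³.

1.130 × 10⁴⁹ m⁻³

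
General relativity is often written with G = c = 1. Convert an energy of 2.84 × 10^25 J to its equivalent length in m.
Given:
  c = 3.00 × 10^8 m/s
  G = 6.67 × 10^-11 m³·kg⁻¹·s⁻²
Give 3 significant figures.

Energy → length via G/c⁴.
2.84 × 10^25 J × (G/c⁴) = 2.34 × 10^-19 m

2.34 × 10^-19 m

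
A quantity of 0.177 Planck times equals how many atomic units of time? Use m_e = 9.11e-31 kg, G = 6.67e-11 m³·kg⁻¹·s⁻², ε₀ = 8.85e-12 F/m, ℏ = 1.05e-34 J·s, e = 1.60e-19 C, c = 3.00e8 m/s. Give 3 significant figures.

Planck time: t_P = √(ℏG/c⁵) = 5.37e-44 s
atomic unit of time: τ_au = (4πε₀)²ℏ³/(m_e e⁴) = 2.40e-17 s
0.177 × 5.37e-44 / 2.40e-17 = 3.96e-28

3.96e-28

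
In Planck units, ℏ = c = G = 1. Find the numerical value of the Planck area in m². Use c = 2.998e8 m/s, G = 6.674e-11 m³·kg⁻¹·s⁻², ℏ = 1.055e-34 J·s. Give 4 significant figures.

2.613e-70 m²

Dimensional analysis gives A_P = ℏG/c³.
  = 7.041e-45 / 2.695e25
  = 2.613e-70 m²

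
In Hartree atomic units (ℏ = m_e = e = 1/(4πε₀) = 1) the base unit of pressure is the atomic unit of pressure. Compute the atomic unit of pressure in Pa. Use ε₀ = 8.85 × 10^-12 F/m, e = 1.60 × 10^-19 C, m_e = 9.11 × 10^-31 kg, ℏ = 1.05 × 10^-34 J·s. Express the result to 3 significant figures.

P_au = E_h/a₀³ = m_e⁴e¹⁰/((4πε₀)⁵ℏ⁸)
E_h = 4.38 × 10^-18 J
a₀ = 5.26 × 10^-11 m
E_h/a₀³ = 3.01 × 10^13 Pa

3.01 × 10^13 Pa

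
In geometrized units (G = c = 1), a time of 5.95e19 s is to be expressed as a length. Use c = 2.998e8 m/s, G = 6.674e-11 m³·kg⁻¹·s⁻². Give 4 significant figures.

Time → length via c.
5.95e19 s × (c) = 1.784e28 m

1.784e28 m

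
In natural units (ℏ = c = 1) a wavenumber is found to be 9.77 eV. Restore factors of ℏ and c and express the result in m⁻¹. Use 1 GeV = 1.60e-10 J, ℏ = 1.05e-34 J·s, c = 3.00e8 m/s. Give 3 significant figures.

4.96e7 m⁻¹

Inverse length is [E]/(ℏc).
1 GeV → 1/(ℏc) × (1 GeV in J) = 5.08e15 m⁻¹.
Convert the energy scale: 9.77 eV = 9.77e-9 GeV.
Result: 9.77e-9 × 5.08e15 = 4.96e7 m⁻¹.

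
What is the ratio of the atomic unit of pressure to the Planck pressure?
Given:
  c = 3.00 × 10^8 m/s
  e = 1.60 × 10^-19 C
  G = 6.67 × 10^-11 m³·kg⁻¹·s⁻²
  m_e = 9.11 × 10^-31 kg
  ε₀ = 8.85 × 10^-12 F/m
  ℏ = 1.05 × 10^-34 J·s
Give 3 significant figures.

atomic unit of pressure: P_au = E_h/a₀³ = m_e⁴e¹⁰/((4πε₀)⁵ℏ⁸) = 3.01 × 10^13 Pa
Planck pressure: p_P = c⁷/(ℏG²) = 4.68 × 10^113 Pa
ratio = 3.01 × 10^13 / 4.68 × 10^113 = 6.44 × 10^-101

6.44 × 10^-101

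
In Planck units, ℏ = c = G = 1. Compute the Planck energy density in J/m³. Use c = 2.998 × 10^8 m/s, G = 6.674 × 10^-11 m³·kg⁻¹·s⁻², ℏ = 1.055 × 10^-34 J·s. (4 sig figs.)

From ℏ = c = G = 1 the energy density scale is u_P = c⁷/(ℏG²).
  = 2.177 × 10^59 / 4.699 × 10^-55
  = 4.632 × 10^113 J/m³

4.632 × 10^113 J/m³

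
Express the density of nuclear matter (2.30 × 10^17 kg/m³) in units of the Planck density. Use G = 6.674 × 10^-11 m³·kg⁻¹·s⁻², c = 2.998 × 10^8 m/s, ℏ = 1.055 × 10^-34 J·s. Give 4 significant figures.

4.463 × 10^-80

Planck density: ρ_P = c⁵/(ℏG²) = 5.154 × 10^96 kg/m³.
2.30 × 10^17 / 5.154 × 10^96 = 4.463 × 10^-80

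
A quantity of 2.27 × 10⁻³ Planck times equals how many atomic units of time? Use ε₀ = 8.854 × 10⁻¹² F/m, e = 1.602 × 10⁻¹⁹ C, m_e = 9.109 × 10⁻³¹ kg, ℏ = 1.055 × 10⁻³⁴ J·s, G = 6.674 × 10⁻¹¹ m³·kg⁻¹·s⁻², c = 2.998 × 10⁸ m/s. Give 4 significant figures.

Planck time: t_P = √(ℏG/c⁵) = 5.392 × 10⁻⁴⁴ s
atomic unit of time: τ_au = (4πε₀)²ℏ³/(m_e e⁴) = 2.423 × 10⁻¹⁷ s
2.27 × 10⁻³ × 5.392 × 10⁻⁴⁴ / 2.423 × 10⁻¹⁷ = 5.052 × 10⁻³⁰

5.052 × 10⁻³⁰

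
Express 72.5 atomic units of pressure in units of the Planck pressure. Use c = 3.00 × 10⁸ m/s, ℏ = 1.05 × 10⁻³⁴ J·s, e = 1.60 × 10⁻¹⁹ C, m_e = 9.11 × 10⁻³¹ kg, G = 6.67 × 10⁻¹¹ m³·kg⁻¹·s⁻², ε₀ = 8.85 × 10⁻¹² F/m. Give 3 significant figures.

atomic unit of pressure: P_au = E_h/a₀³ = m_e⁴e¹⁰/((4πε₀)⁵ℏ⁸) = 3.01 × 10¹³ Pa
Planck pressure: p_P = c⁷/(ℏG²) = 4.68 × 10¹¹³ Pa
72.5 × 3.01 × 10¹³ / 4.68 × 10¹¹³ = 4.67 × 10⁻⁹⁹

4.67 × 10⁻⁹⁹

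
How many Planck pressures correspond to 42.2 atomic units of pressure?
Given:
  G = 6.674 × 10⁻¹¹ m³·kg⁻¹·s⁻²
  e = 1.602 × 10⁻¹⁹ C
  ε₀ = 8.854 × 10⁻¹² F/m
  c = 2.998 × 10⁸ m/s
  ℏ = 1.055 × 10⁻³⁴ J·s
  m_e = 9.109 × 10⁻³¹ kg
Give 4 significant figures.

atomic unit of pressure: P_au = E_h/a₀³ = m_e⁴e¹⁰/((4πε₀)⁵ℏ⁸) = 2.929 × 10¹³ Pa
Planck pressure: p_P = c⁷/(ℏG²) = 4.632 × 10¹¹³ Pa
42.2 × 2.929 × 10¹³ / 4.632 × 10¹¹³ = 2.668 × 10⁻⁹⁹

2.668 × 10⁻⁹⁹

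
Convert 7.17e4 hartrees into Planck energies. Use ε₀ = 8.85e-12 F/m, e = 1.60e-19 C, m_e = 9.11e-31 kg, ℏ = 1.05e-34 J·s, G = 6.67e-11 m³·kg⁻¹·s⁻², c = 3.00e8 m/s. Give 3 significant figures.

hartree: E_h = m_e e⁴/(4πε₀ℏ)² = 4.38e-18 J
Planck energy: E_P = √(ℏc⁵/G) = 1.96e9 J
7.17e4 × 4.38e-18 / 1.96e9 = 1.61e-22

1.61e-22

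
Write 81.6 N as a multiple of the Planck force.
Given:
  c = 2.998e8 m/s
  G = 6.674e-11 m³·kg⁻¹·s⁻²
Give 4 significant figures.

Planck force: F_P = c⁴/G = 1.210e44 N.
81.6 / 1.210e44 = 6.741e-43

6.741e-43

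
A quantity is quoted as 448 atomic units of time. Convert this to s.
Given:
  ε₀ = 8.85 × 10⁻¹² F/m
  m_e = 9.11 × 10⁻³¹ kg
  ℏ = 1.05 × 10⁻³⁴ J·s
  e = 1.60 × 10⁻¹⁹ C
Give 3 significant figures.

One atomic unit of time: τ_au = (4πε₀)²ℏ³/(m_e e⁴) = 2.40 × 10⁻¹⁷ s.
448 × 2.40 × 10⁻¹⁷ s = 1.07 × 10⁻¹⁴ s

1.07 × 10⁻¹⁴ s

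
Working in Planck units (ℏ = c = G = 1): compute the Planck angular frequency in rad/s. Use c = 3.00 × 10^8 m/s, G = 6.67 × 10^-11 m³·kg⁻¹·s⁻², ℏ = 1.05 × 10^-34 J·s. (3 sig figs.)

1.86 × 10^43 rad/s

From ℏ = c = G = 1 the angular frequency scale is ω_P = √(c⁵/(ℏG)).
  = √(3.47 × 10^86)
  = 1.86 × 10^43 rad/s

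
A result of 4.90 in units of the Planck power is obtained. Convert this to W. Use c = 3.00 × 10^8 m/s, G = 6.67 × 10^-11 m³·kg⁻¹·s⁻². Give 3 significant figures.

1.79 × 10^53 W

One Planck power: P_P = c⁵/G = 3.64 × 10^52 W.
4.90 × 3.64 × 10^52 W = 1.79 × 10^53 W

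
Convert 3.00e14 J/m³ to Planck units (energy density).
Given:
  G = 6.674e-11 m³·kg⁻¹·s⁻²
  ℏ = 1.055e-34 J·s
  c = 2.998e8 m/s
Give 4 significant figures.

Planck energy density: u_P = c⁷/(ℏG²) = 4.632e113 J/m³.
3.00e14 / 4.632e113 = 6.476e-100

6.476e-100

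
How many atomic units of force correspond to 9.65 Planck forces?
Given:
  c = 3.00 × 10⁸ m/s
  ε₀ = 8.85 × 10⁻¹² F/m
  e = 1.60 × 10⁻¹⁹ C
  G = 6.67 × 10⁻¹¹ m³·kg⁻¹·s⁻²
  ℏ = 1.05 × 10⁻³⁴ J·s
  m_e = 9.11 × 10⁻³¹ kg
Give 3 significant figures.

Planck force: F_P = c⁴/G = 1.21 × 10⁴⁴ N
atomic unit of force: F_au = E_h/a₀ = m_e²e⁶/((4πε₀)³ℏ⁴) = 8.33 × 10⁻⁸ N
9.65 × 1.21 × 10⁴⁴ / 8.33 × 10⁻⁸ = 1.41 × 10⁵²

1.41 × 10⁵²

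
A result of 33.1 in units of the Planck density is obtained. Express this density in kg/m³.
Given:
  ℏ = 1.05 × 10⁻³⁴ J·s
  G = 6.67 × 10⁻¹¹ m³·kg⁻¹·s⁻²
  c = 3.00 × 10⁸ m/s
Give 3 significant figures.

1.72 × 10⁹⁸ kg/m³

One Planck density: ρ_P = c⁵/(ℏG²) = 5.20 × 10⁹⁶ kg/m³.
33.1 × 5.20 × 10⁹⁶ kg/m³ = 1.72 × 10⁹⁸ kg/m³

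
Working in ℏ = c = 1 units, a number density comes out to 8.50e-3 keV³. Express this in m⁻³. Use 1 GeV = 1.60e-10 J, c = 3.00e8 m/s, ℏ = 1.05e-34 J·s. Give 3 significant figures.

Number density is [L]⁻³ = [E]³/(ℏc)³.
1 GeV³ → 1/(ℏc)³ × (1 GeV in J)³ = 1.31e47 m⁻³.
Convert the energy scale: 8.50e-3 keV³ = 8.50e-21 GeV³.
Result: 8.50e-21 × 1.31e47 = 1.11e27 m⁻³.

1.11e27 m⁻³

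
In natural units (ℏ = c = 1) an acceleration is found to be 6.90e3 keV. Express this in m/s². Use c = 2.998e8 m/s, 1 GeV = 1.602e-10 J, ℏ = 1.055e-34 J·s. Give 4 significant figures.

Acceleration is [L]/[T]² = c·[E]/ℏ.
1 GeV → c/ℏ × (1 GeV in J) = 4.552e32 m/s².
Convert the energy scale: 6.90e3 keV = 6.90e-3 GeV.
Result: 6.90e-3 × 4.552e32 = 3.141e30 m/s².

3.141e30 m/s²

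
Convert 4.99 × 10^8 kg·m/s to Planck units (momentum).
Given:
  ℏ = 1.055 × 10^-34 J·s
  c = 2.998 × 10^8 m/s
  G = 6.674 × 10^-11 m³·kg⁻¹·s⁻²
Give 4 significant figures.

7.646 × 10^7

Planck momentum: p_P = √(ℏc³/G) = 6.527 kg·m/s.
4.99 × 10^8 / 6.527 = 7.646 × 10^7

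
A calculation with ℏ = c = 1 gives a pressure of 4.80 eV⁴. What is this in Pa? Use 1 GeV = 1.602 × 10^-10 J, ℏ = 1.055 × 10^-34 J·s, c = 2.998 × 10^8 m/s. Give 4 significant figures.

99.92 Pa

Pressure is [E]/[L]³ = [E]⁴/(ℏc)³.
1 GeV⁴ → 1/(ℏc)³ × (1 GeV in J)⁴ = 2.082 × 10^37 Pa.
Convert the energy scale: 4.80 eV⁴ = 4.80 × 10^-36 GeV⁴.
Result: 4.80 × 10^-36 × 2.082 × 10^37 = 99.92 Pa.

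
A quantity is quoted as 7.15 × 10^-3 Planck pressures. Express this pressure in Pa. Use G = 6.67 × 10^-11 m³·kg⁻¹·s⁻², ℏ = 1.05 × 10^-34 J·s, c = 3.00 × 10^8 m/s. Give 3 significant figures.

One Planck pressure: p_P = c⁷/(ℏG²) = 4.68 × 10^113 Pa.
7.15 × 10^-3 × 4.68 × 10^113 Pa = 3.35 × 10^111 Pa

3.35 × 10^111 Pa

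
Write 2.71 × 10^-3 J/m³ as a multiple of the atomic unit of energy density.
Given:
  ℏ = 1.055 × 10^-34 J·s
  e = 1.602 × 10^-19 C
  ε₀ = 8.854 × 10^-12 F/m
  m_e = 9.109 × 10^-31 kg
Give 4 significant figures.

atomic unit of energy density: u_au = E_h/a₀³ = m_e⁴e¹⁰/((4πε₀)⁵ℏ⁸) = 2.929 × 10^13 J/m³.
2.71 × 10^-3 / 2.929 × 10^13 = 9.252 × 10^-17

9.252 × 10^-17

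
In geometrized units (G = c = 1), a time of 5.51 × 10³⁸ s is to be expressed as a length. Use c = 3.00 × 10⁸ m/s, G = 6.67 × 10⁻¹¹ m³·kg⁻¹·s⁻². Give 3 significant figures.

Time → length via c.
5.51 × 10³⁸ s × (c) = 1.65 × 10⁴⁷ m

1.65 × 10⁴⁷ m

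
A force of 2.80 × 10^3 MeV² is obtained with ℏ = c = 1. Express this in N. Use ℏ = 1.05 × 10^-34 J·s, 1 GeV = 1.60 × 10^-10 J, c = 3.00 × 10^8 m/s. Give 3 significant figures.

2.28 × 10^3 N

Force is [E]/[L] = [E]²/(ℏc); restore (ℏc)⁻¹.
1 GeV² → 1/(ℏc) × (1 GeV in J)² = 8.13 × 10^5 N.
Convert the energy scale: 2.80 × 10^3 MeV² = 2.80 × 10^-3 GeV².
Result: 2.80 × 10^-3 × 8.13 × 10^5 = 2.28 × 10^3 N.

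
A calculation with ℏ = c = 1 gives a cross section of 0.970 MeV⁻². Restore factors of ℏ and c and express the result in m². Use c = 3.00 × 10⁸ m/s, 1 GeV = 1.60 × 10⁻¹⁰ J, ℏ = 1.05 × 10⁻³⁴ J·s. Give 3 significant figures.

Area is [L]² = [E]⁻²·(ℏc)²; restore (ℏc)².
1 GeV⁻² → (ℏc)² × (1 GeV in J)⁻² = 3.88 × 10⁻³² m².
Convert the energy scale: 0.970 MeV⁻² = 9.70 × 10⁵ GeV⁻².
Result: 9.70 × 10⁵ × 3.88 × 10⁻³² = 3.76 × 10⁻²⁶ m².

3.76 × 10⁻²⁶ m²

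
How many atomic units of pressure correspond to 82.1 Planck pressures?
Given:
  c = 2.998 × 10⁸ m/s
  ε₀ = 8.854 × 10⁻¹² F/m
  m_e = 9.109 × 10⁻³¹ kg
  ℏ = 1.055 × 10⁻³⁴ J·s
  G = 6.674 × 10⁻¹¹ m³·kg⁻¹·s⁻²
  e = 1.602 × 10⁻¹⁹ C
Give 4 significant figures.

Planck pressure: p_P = c⁷/(ℏG²) = 4.632 × 10¹¹³ Pa
atomic unit of pressure: P_au = E_h/a₀³ = m_e⁴e¹⁰/((4πε₀)⁵ℏ⁸) = 2.929 × 10¹³ Pa
82.1 × 4.632 × 10¹¹³ / 2.929 × 10¹³ = 1.298 × 10¹⁰²

1.298 × 10¹⁰²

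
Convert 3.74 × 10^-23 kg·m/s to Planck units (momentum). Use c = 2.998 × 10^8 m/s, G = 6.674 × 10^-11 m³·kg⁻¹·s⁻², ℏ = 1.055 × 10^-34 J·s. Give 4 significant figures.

5.730 × 10^-24

Planck momentum: p_P = √(ℏc³/G) = 6.527 kg·m/s.
3.74 × 10^-23 / 6.527 = 5.730 × 10^-24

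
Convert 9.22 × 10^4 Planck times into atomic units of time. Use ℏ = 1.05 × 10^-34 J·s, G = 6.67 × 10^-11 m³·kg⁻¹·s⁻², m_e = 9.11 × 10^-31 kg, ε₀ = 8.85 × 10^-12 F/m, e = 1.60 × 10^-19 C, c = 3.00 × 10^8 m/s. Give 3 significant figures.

Planck time: t_P = √(ℏG/c⁵) = 5.37 × 10^-44 s
atomic unit of time: τ_au = (4πε₀)²ℏ³/(m_e e⁴) = 2.40 × 10^-17 s
9.22 × 10^4 × 5.37 × 10^-44 / 2.40 × 10^-17 = 2.06 × 10^-22

2.06 × 10^-22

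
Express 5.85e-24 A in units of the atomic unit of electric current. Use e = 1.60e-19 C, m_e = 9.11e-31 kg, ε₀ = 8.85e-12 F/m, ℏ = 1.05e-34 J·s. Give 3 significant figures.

8.77e-22

atomic unit of electric current: I_au = e E_h/ℏ = m_e e⁵/((4πε₀)²ℏ³) = 6.67e-3 A.
5.85e-24 / 6.67e-3 = 8.77e-22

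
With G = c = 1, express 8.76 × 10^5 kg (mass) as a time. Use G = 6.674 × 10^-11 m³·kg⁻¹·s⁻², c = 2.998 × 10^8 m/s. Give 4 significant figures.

Mass → time via G/c³.
8.76 × 10^5 kg × (G/c³) = 2.170 × 10^-30 s

2.170 × 10^-30 s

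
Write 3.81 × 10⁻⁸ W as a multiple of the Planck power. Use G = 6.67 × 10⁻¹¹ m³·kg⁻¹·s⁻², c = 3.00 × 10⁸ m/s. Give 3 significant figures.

Planck power: P_P = c⁵/G = 3.64 × 10⁵² W.
3.81 × 10⁻⁸ / 3.64 × 10⁵² = 1.05 × 10⁻⁶⁰

1.05 × 10⁻⁶⁰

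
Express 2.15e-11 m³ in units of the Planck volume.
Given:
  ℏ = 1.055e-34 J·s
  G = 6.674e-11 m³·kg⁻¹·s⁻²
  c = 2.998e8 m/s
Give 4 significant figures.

5.090e93

Planck volume: V_P = (ℏG/c³)^(3/2) = 4.224e-105 m³.
2.15e-11 / 4.224e-105 = 5.090e93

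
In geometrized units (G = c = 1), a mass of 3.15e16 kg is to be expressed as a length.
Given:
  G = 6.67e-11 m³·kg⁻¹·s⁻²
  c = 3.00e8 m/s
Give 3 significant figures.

In G = c = 1 units mass has dimensions of length; the conversion factor is G/c².
3.15e16 kg × (G/c²) = 2.33e-11 m

2.33e-11 m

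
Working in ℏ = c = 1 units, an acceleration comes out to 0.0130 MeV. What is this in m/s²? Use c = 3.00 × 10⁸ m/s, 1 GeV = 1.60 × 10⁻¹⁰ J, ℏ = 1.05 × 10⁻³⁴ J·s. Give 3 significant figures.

5.94 × 10²⁷ m/s²

Acceleration is [L]/[T]² = c·[E]/ℏ.
1 GeV → c/ℏ × (1 GeV in J) = 4.57 × 10³² m/s².
Convert the energy scale: 0.0130 MeV = 1.30 × 10⁻⁵ GeV.
Result: 1.30 × 10⁻⁵ × 4.57 × 10³² = 5.94 × 10²⁷ m/s².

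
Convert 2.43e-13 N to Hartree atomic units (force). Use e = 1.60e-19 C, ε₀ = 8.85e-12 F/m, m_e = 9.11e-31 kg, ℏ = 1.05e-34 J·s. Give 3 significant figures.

2.92e-6

atomic unit of force: F_au = E_h/a₀ = m_e²e⁶/((4πε₀)³ℏ⁴) = 8.33e-8 N.
2.43e-13 / 8.33e-8 = 2.92e-6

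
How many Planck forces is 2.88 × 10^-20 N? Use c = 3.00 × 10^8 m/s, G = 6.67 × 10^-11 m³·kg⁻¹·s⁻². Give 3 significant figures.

2.37 × 10^-64

Planck force: F_P = c⁴/G = 1.21 × 10^44 N.
2.88 × 10^-20 / 1.21 × 10^44 = 2.37 × 10^-64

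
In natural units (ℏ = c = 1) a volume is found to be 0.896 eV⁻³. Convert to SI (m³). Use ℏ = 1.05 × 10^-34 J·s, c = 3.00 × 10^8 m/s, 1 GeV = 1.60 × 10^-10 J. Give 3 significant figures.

6.84 × 10^-21 m³

Volume is [L]³ = [E]⁻³·(ℏc)³.
1 GeV⁻³ → (ℏc)³ × (1 GeV in J)⁻³ = 7.63 × 10^-48 m³.
Convert the energy scale: 0.896 eV⁻³ = 8.96 × 10^26 GeV⁻³.
Result: 8.96 × 10^26 × 7.63 × 10^-48 = 6.84 × 10^-21 m³.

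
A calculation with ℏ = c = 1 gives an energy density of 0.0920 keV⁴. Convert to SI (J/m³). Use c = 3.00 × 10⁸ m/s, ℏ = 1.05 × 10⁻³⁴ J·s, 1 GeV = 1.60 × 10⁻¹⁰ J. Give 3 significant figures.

[E]/[L]³ = [E]⁴/(ℏc)³; restore (ℏc)⁻³.
1 GeV⁴ → 1/(ℏc)³ × (1 GeV in J)⁴ = 2.10 × 10³⁷ J/m³.
Convert the energy scale: 0.0920 keV⁴ = 9.20 × 10⁻²⁶ GeV⁴.
Result: 9.20 × 10⁻²⁶ × 2.10 × 10³⁷ = 1.93 × 10¹² J/m³.

1.93 × 10¹² J/m³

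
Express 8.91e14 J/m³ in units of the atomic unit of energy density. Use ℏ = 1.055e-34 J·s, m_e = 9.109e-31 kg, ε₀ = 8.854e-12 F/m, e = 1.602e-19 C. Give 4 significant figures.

30.42

atomic unit of energy density: u_au = E_h/a₀³ = m_e⁴e¹⁰/((4πε₀)⁵ℏ⁸) = 2.929e13 J/m³.
8.91e14 / 2.929e13 = 30.42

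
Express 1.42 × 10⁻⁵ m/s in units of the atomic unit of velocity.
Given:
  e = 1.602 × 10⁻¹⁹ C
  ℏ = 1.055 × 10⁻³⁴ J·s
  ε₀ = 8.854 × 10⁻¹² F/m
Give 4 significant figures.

atomic unit of velocity: v_au = e²/(4πε₀ℏ) = 2.186 × 10⁶ m/s.
1.42 × 10⁻⁵ / 2.186 × 10⁶ = 6.495 × 10⁻¹²

6.495 × 10⁻¹²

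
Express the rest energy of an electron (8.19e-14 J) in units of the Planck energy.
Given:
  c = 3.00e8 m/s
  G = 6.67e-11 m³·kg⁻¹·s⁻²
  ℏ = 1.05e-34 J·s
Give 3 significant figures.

Planck energy: E_P = √(ℏc⁵/G) = 1.96e9 J.
8.19e-14 / 1.96e9 = 4.19e-23

4.19e-23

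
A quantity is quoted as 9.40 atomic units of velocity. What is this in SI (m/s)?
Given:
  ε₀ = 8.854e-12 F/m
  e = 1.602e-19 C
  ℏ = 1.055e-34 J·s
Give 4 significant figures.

2.055e7 m/s

One atomic unit of velocity: v_au = e²/(4πε₀ℏ) = 2.186e6 m/s.
9.40 × 2.186e6 m/s = 2.055e7 m/s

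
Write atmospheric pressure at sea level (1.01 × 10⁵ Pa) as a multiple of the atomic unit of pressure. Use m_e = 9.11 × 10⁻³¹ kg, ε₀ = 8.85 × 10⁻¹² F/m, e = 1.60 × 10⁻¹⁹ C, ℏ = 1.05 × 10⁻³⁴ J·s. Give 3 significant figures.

3.35 × 10⁻⁹

atomic unit of pressure: P_au = E_h/a₀³ = m_e⁴e¹⁰/((4πε₀)⁵ℏ⁸) = 3.01 × 10¹³ Pa.
1.01 × 10⁵ / 3.01 × 10¹³ = 3.35 × 10⁻⁹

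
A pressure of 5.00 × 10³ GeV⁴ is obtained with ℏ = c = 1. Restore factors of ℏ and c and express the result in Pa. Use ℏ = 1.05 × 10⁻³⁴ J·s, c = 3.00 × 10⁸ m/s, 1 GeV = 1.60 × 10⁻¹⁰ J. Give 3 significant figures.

1.05 × 10⁴¹ Pa

Pressure is [E]/[L]³ = [E]⁴/(ℏc)³.
1 GeV⁴ → 1/(ℏc)³ × (1 GeV in J)⁴ = 2.10 × 10³⁷ Pa.
Result: 5.00 × 10³ × 2.10 × 10³⁷ = 1.05 × 10⁴¹ Pa.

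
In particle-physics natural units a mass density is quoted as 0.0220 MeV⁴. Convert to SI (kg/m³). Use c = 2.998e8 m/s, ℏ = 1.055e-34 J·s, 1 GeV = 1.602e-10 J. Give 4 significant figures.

5.095e6 kg/m³

Mass density is [E]/(c²[L]³) = [E]⁴/(ℏ³c⁵).
1 GeV⁴ → 1/(ℏ³c⁵) × (1 GeV in J)⁴ = 2.316e20 kg/m³.
Convert the energy scale: 0.0220 MeV⁴ = 2.20e-14 GeV⁴.
Result: 2.20e-14 × 2.316e20 = 5.095e6 kg/m³.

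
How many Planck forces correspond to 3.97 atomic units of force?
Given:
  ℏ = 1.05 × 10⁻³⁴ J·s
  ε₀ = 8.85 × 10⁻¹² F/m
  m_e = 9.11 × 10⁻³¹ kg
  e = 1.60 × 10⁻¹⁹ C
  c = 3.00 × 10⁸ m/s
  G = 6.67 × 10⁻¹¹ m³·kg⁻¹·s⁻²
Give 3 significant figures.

atomic unit of force: F_au = E_h/a₀ = m_e²e⁶/((4πε₀)³ℏ⁴) = 8.33 × 10⁻⁸ N
Planck force: F_P = c⁴/G = 1.21 × 10⁴⁴ N
3.97 × 8.33 × 10⁻⁸ / 1.21 × 10⁴⁴ = 2.72 × 10⁻⁵¹

2.72 × 10⁻⁵¹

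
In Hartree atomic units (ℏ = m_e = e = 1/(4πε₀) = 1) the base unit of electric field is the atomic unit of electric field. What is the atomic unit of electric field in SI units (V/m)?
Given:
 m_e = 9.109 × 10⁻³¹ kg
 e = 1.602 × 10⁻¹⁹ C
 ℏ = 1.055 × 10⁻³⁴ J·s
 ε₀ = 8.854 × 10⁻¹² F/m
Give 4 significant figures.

5.131 × 10¹¹ V/m

E_au = E_h/(e a₀) = m_e²e⁵/((4πε₀)³ℏ⁴)
E_h = 4.354 × 10⁻¹⁸ J
a₀ = 5.297 × 10⁻¹¹ m
E_h/(e·a₀) = 5.131 × 10¹¹ V/m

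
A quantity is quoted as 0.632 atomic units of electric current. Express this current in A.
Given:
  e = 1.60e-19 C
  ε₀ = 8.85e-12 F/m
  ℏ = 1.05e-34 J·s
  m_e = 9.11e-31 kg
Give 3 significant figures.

One atomic unit of electric current: I_au = e E_h/ℏ = m_e e⁵/((4πε₀)²ℏ³) = 6.67e-3 A.
0.632 × 6.67e-3 A = 4.22e-3 A

4.22e-3 A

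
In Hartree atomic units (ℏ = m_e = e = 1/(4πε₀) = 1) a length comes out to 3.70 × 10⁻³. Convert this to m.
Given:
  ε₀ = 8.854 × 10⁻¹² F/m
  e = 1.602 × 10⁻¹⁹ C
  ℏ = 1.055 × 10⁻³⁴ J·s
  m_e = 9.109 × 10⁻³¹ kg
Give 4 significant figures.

1.960 × 10⁻¹³ m

One Bohr radius: a₀ = 4πε₀ℏ²/(m_e e²) = 5.297 × 10⁻¹¹ m.
3.70 × 10⁻³ × 5.297 × 10⁻¹¹ m = 1.960 × 10⁻¹³ m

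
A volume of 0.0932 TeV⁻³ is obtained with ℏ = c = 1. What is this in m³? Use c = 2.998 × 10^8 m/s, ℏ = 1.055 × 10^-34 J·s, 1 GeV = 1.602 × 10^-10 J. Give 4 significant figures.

Volume is [L]³ = [E]⁻³·(ℏc)³.
1 GeV⁻³ → (ℏc)³ × (1 GeV in J)⁻³ = 7.696 × 10^-48 m³.
Convert the energy scale: 0.0932 TeV⁻³ = 9.32 × 10^-11 GeV⁻³.
Result: 9.32 × 10^-11 × 7.696 × 10^-48 = 7.173 × 10^-58 m³.

7.173 × 10^-58 m³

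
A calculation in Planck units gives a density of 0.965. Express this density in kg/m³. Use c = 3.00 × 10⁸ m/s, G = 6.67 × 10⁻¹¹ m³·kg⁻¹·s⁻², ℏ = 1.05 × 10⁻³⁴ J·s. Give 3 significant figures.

5.02 × 10⁹⁶ kg/m³

One Planck density: ρ_P = c⁵/(ℏG²) = 5.20 × 10⁹⁶ kg/m³.
0.965 × 5.20 × 10⁹⁶ kg/m³ = 5.02 × 10⁹⁶ kg/m³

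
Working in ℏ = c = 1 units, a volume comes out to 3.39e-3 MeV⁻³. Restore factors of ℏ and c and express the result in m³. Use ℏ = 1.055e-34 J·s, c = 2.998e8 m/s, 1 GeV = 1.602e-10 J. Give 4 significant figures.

Volume is [L]³ = [E]⁻³·(ℏc)³.
1 GeV⁻³ → (ℏc)³ × (1 GeV in J)⁻³ = 7.696e-48 m³.
Convert the energy scale: 3.39e-3 MeV⁻³ = 3.39e6 GeV⁻³.
Result: 3.39e6 × 7.696e-48 = 2.609e-41 m³.

2.609e-41 m³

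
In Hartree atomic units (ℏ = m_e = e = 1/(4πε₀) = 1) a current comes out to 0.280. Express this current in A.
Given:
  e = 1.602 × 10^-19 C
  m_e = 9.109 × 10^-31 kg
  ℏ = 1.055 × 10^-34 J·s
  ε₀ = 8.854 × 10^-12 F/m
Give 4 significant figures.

One atomic unit of electric current: I_au = e E_h/ℏ = m_e e⁵/((4πε₀)²ℏ³) = 6.612 × 10^-3 A.
0.280 × 6.612 × 10^-3 A = 1.851 × 10^-3 A

1.851 × 10^-3 A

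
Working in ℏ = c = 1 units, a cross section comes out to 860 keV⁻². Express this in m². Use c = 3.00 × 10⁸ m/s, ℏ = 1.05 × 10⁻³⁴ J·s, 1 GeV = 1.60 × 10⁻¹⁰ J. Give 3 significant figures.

3.33 × 10⁻¹⁷ m²

Area is [L]² = [E]⁻²·(ℏc)²; restore (ℏc)².
1 GeV⁻² → (ℏc)² × (1 GeV in J)⁻² = 3.88 × 10⁻³² m².
Convert the energy scale: 860 keV⁻² = 8.60 × 10¹⁴ GeV⁻².
Result: 8.60 × 10¹⁴ × 3.88 × 10⁻³² = 3.33 × 10⁻¹⁷ m².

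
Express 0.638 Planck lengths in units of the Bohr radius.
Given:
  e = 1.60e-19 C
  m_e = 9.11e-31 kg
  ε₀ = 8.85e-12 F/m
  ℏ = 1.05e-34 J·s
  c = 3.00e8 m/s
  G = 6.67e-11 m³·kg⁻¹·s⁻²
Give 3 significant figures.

Planck length: ℓ_P = √(ℏG/c³) = 1.61e-35 m
Bohr radius: a₀ = 4πε₀ℏ²/(m_e e²) = 5.26e-11 m
0.638 × 1.61e-35 / 5.26e-11 = 1.95e-25

1.95e-25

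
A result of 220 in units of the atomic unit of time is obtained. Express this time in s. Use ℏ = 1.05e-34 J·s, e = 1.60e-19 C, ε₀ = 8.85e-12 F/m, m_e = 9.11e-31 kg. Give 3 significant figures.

One atomic unit of time: τ_au = (4πε₀)²ℏ³/(m_e e⁴) = 2.40e-17 s.
220 × 2.40e-17 s = 5.28e-15 s

5.28e-15 s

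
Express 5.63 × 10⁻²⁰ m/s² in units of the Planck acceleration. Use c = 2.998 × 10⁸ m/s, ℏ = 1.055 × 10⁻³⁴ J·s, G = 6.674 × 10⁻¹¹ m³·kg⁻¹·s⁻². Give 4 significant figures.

Planck acceleration: a_P = √(c⁷/(ℏG)) = 5.560 × 10⁵¹ m/s².
5.63 × 10⁻²⁰ / 5.560 × 10⁵¹ = 1.013 × 10⁻⁷¹

1.013 × 10⁻⁷¹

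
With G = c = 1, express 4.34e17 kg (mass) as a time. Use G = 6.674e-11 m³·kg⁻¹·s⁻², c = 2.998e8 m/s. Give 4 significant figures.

1.075e-18 s

Mass → time via G/c³.
4.34e17 kg × (G/c³) = 1.075e-18 s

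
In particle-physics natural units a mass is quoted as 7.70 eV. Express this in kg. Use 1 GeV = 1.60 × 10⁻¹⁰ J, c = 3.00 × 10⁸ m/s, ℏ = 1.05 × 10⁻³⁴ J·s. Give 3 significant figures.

Mass is [E]/c²; divide by c².
1 GeV → 1/c² × (1 GeV in J) = 1.78 × 10⁻²⁷ kg.
Convert the energy scale: 7.70 eV = 7.70 × 10⁻⁹ GeV.
Result: 7.70 × 10⁻⁹ × 1.78 × 10⁻²⁷ = 1.37 × 10⁻³⁵ kg.

1.37 × 10⁻³⁵ kg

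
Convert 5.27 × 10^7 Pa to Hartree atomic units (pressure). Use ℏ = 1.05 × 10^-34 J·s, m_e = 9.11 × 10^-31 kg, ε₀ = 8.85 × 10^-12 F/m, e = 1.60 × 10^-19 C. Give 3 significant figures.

atomic unit of pressure: P_au = E_h/a₀³ = m_e⁴e¹⁰/((4πε₀)⁵ℏ⁸) = 3.01 × 10^13 Pa.
5.27 × 10^7 / 3.01 × 10^13 = 1.75 × 10^-6

1.75 × 10^-6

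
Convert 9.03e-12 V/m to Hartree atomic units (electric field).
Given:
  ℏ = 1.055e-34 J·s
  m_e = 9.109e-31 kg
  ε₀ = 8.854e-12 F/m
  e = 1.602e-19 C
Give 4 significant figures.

atomic unit of electric field: E_au = E_h/(e a₀) = m_e²e⁵/((4πε₀)³ℏ⁴) = 5.131e11 V/m.
9.03e-12 / 5.131e11 = 1.760e-23

1.760e-23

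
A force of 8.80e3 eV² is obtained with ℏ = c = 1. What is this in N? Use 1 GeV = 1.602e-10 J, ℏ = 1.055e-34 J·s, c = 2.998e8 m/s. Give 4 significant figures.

7.140e-9 N

Force is [E]/[L] = [E]²/(ℏc); restore (ℏc)⁻¹.
1 GeV² → 1/(ℏc) × (1 GeV in J)² = 8.114e5 N.
Convert the energy scale: 8.80e3 eV² = 8.80e-15 GeV².
Result: 8.80e-15 × 8.114e5 = 7.140e-9 N.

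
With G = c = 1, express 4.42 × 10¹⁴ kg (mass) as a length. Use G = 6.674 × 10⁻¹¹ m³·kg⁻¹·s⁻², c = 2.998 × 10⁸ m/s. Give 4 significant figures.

3.282 × 10⁻¹³ m

In G = c = 1 units mass has dimensions of length; the conversion factor is G/c².
4.42 × 10¹⁴ kg × (G/c²) = 3.282 × 10⁻¹³ m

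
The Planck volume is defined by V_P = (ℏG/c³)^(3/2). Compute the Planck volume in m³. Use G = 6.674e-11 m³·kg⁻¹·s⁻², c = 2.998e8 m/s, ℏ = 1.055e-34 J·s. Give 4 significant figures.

V_P = (ℏG/c³)^(3/2)
  = √(1.784e-209)
  = 4.224e-105 m³

4.224e-105 m³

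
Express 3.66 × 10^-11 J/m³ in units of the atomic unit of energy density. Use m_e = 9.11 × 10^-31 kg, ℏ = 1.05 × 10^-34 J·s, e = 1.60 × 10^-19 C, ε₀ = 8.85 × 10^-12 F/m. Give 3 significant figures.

atomic unit of energy density: u_au = E_h/a₀³ = m_e⁴e¹⁰/((4πε₀)⁵ℏ⁸) = 3.01 × 10^13 J/m³.
3.66 × 10^-11 / 3.01 × 10^13 = 1.21 × 10^-24

1.21 × 10^-24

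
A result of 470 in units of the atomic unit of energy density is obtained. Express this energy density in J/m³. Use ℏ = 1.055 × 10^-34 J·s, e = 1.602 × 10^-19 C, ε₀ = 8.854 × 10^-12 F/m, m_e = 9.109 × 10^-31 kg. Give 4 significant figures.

1.377 × 10^16 J/m³

One atomic unit of energy density: u_au = E_h/a₀³ = m_e⁴e¹⁰/((4πε₀)⁵ℏ⁸) = 2.929 × 10^13 J/m³.
470 × 2.929 × 10^13 J/m³ = 1.377 × 10^16 J/m³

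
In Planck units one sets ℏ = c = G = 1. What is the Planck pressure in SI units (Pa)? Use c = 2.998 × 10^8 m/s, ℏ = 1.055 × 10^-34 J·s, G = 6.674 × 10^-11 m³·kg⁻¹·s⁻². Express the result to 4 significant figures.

p_P = c⁷/(ℏG²)
  = 2.177 × 10^59 / 4.699 × 10^-55
  = 4.632 × 10^113 Pa

4.632 × 10^113 Pa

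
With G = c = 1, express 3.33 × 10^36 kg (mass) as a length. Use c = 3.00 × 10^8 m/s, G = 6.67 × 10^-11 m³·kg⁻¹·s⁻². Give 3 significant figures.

2.47 × 10^9 m

In G = c = 1 units mass has dimensions of length; the conversion factor is G/c².
3.33 × 10^36 kg × (G/c²) = 2.47 × 10^9 m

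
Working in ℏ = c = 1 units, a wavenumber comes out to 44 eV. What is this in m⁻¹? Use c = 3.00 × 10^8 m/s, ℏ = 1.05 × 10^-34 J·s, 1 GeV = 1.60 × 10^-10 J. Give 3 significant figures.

2.23 × 10^8 m⁻¹

Inverse length is [E]/(ℏc).
1 GeV → 1/(ℏc) × (1 GeV in J) = 5.08 × 10^15 m⁻¹.
Convert the energy scale: 44 eV = 4.40 × 10^-8 GeV.
Result: 4.40 × 10^-8 × 5.08 × 10^15 = 2.23 × 10^8 m⁻¹.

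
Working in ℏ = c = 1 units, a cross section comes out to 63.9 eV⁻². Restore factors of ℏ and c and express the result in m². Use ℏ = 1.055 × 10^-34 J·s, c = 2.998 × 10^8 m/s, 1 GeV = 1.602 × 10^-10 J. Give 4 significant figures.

Area is [L]² = [E]⁻²·(ℏc)²; restore (ℏc)².
1 GeV⁻² → (ℏc)² × (1 GeV in J)⁻² = 3.898 × 10^-32 m².
Convert the energy scale: 63.9 eV⁻² = 6.39 × 10^19 GeV⁻².
Result: 6.39 × 10^19 × 3.898 × 10^-32 = 2.491 × 10^-12 m².

2.491 × 10^-12 m²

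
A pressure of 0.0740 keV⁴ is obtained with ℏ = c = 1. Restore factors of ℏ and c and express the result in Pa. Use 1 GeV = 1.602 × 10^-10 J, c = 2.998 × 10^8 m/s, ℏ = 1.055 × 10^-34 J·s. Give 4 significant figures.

Pressure is [E]/[L]³ = [E]⁴/(ℏc)³.
1 GeV⁴ → 1/(ℏc)³ × (1 GeV in J)⁴ = 2.082 × 10^37 Pa.
Convert the energy scale: 0.0740 keV⁴ = 7.40 × 10^-26 GeV⁴.
Result: 7.40 × 10^-26 × 2.082 × 10^37 = 1.540 × 10^12 Pa.

1.540 × 10^12 Pa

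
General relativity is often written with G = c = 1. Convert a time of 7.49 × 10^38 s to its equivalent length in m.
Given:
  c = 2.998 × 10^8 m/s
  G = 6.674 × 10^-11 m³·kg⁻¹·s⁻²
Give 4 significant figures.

2.246 × 10^47 m

Time → length via c.
7.49 × 10^38 s × (c) = 2.246 × 10^47 m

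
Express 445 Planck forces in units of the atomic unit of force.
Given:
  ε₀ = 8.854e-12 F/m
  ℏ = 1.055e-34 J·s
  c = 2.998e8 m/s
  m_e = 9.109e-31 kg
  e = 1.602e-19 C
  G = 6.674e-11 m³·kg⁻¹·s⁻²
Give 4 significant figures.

Planck force: F_P = c⁴/G = 1.210e44 N
atomic unit of force: F_au = E_h/a₀ = m_e²e⁶/((4πε₀)³ℏ⁴) = 8.220e-8 N
445 × 1.210e44 / 8.220e-8 = 6.553e53

6.553e53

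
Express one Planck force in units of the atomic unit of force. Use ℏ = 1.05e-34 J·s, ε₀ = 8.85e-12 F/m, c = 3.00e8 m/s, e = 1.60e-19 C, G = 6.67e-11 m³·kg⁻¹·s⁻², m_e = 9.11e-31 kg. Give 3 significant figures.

1.46e51

Planck force: F_P = c⁴/G = 1.21e44 N
atomic unit of force: F_au = E_h/a₀ = m_e²e⁶/((4πε₀)³ℏ⁴) = 8.33e-8 N
ratio = 1.21e44 / 8.33e-8 = 1.46e51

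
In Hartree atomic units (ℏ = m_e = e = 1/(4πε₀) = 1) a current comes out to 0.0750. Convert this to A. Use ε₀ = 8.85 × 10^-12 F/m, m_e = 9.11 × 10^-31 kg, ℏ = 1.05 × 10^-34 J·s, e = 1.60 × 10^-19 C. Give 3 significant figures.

5.00 × 10^-4 A

One atomic unit of electric current: I_au = e E_h/ℏ = m_e e⁵/((4πε₀)²ℏ³) = 6.67 × 10^-3 A.
0.0750 × 6.67 × 10^-3 A = 5.00 × 10^-4 A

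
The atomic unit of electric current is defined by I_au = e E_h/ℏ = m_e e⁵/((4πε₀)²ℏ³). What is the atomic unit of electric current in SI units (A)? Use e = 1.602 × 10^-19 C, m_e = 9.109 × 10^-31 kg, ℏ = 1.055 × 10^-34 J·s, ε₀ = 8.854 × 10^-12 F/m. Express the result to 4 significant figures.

6.612 × 10^-3 A

I_au = e E_h/ℏ = m_e e⁵/((4πε₀)²ℏ³)
E_h = 4.354 × 10^-18 J
e·E_h/ℏ = 6.612 × 10^-3 A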